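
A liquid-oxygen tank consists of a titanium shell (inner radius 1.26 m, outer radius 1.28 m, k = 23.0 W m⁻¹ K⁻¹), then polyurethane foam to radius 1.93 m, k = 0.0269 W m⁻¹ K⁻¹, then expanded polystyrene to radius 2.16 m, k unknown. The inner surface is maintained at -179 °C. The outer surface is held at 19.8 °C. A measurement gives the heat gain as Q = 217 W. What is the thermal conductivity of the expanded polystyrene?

k = 0.0319 W/m·K

ΣR = ΔT/Q = |-179 − 19.8|/217 = 0.9161 K/W
Known resistances:
  R_titanium = (1/1.26 − 1/1.28)/(4πk) = 0.01240/(4π·23.0) = 4.291×10^-5 K/W
  R_polyurethane foam = (1/1.28 − 1/1.93)/(4πk) = 0.2631/(4π·0.0269) = 0.7784 K/W
R_expanded polystyrene = ΣR − ΣR_known = 0.9161 − 0.7784 = 0.1377 K/W
(1/r₁−1/r₂)/(4πk) = 0.1377 ⇒ k = 0.05517/(4π·0.1377) = 0.0319 W/m·K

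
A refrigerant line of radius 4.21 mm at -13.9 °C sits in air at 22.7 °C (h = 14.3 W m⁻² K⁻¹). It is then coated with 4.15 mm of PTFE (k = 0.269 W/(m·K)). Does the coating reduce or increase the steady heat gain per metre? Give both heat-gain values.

increases: 13.8 → 21.1 W/m

Critical radius for a cylinder: r_cr = k/h = 0.0188 m = 1.88 cm.
Outer radius after coating: r₂ = 0.00421 + 0.00415 = 0.00836 m.
Since r₁ < r_cr and r₂ ≤ r_cr, the coating moves toward the maximum at r_cr — heat gain rises.
Bare: R = 1/(2πr₁h) = 2.644 m·K/W; Q = 36.6/2.644 = 13.8 W/m.
Coated: R = R_cond + R_conv = 1.737 m·K/W; Q = 36.6/1.737 = 21.1 W/m.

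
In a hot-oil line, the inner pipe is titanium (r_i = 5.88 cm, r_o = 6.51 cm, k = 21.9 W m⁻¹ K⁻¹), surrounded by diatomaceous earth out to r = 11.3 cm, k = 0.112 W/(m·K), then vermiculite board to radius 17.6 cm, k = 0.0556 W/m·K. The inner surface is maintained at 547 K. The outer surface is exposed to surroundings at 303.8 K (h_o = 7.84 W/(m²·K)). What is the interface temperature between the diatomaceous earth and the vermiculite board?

Treat each layer as a resistance in series:
  R'_titanium = ln(0.0651/0.0588)/(2πk) = 0.1018/(2π·21.9) = 7.397×10^-4 m·K/W
  R'_diatomaceous earth = ln(0.113/0.0651)/(2πk) = 0.5515/(2π·0.112) = 0.7836 m·K/W
  R'_vermiculite board = ln(0.176/0.113)/(2πk) = 0.4431/(2π·0.0556) = 1.268 m·K/W
  R'_conv,out = 1/(2πr h) = 1/(2π·0.176·7.84) = 0.1153 m·K/W
ΣR = 7.397×10^-4 + 0.7836 + 1.268 + 0.1153 = 2.168 m·K/W
Q' = ΔT/ΣR = (547 K − 303.8 K)/2.168 = 112.2 W/m
From the inner boundary to the diatomaceous earth/vermiculite board interface, ΣR_partial = 0.7843 m·K/W.
T_interface = T_in − Q'·ΣR_partial = 547 K − (112.2)(0.7843) = 459 K

T = 459 K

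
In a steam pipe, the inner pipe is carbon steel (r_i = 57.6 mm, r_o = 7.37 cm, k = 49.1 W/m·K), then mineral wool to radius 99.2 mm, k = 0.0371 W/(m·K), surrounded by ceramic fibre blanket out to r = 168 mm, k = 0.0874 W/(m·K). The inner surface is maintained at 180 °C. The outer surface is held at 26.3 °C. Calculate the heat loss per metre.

Q' = 68.8 W/m

Treat each layer as a resistance in series:
  R'_carbon steel = ln(0.0737/0.0576)/(2πk) = 0.2465/(2π·49.1) = 7.990×10^-4 m·K/W
  R'_mineral wool = ln(0.0992/0.0737)/(2πk) = 0.2971/(2π·0.0371) = 1.275 m·K/W
  R'_ceramic fibre blanket = ln(0.168/0.0992)/(2πk) = 0.5268/(2π·0.0874) = 0.9593 m·K/W
ΣR = 7.990×10^-4 + 1.275 + 0.9593 = 2.235 m·K/W
Q' = ΔT/ΣR = (180 °C − 26.3 °C)/2.235 = 68.8 W/m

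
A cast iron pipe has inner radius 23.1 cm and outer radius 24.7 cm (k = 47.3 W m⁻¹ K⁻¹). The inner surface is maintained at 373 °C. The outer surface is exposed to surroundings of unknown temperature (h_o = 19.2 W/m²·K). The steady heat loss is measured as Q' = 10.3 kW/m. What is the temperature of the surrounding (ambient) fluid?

Series resistances:
  R'_cast iron = ln(0.247/0.231)/(2πk) = 0.06697/(2π·47.3) = 2.253×10^-4 m·K/W
  R'_conv,out = 1/(2πr h) = 1/(2π·0.247·19.2) = 0.03356 m·K/W
ΣR = 0.03379 m·K/W
ΔT = Q'·ΣR = 10300 × 0.03379 = 348.0 K
Heat flows outward, so T_out = T_in − ΔT = 373 − 348.0 = 25.0 °C

T_out = 25.0 °C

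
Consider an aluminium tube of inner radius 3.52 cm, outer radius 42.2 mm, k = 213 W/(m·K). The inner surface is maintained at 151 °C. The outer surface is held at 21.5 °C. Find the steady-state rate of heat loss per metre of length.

Q' = 956 kW/m

Q' = 2πk·ΔT/ln(r₂/r₁) = 2π × 213 × 129.5 / ln(0.0422/0.0352) = 9.56×10^5 W/m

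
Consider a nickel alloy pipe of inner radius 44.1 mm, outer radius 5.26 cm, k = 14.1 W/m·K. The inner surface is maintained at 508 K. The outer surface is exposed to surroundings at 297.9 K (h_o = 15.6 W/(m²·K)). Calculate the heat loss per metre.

Q' = 1070 W/m

Resistance network (inner→outer):
  R'_nickel alloy = ln(0.0526/0.0441)/(2πk) = 0.1763/(2π·14.1) = 0.001990 m·K/W
  R'_conv,out = 1/(2πr h) = 1/(2π·0.0526·15.6) = 0.1940 m·K/W
ΣR = 0.001990 + 0.1940 = 0.1960 m·K/W
Q' = ΔT/ΣR = (508 K − 297.9 K)/0.1960 = 1070 W/m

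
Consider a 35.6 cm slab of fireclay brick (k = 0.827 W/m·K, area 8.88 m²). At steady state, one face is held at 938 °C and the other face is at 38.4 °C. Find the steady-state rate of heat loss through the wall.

Q = kA·ΔT/L = 0.827 × 8.88 × |938 °C − 38.4 °C| / 0.356 = 18600 W

Q = 18.6 kW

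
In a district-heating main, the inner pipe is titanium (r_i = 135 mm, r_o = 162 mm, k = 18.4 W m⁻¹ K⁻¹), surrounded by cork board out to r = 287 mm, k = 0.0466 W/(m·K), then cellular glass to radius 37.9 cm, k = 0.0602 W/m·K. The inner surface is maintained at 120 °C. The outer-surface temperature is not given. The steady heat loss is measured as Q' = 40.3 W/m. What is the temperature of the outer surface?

Sum the resistances:
  R'_titanium = ln(0.162/0.135)/(2πk) = 0.1823/(2π·18.4) = 0.001577 m·K/W
  R'_cork board = ln(0.287/0.162)/(2πk) = 0.5719/(2π·0.0466) = 1.953 m·K/W
  R'_cellular glass = ln(0.379/0.287)/(2πk) = 0.2781/(2π·0.0602) = 0.7351 m·K/W
ΣR = 2.690 m·K/W
ΔT = Q'·ΣR = 40.3 × 2.690 = 108.4 K
Heat flows outward, so T_out = T_in − ΔT = 120 − 108.4 = 11.6 °C

T_out = 11.6 °C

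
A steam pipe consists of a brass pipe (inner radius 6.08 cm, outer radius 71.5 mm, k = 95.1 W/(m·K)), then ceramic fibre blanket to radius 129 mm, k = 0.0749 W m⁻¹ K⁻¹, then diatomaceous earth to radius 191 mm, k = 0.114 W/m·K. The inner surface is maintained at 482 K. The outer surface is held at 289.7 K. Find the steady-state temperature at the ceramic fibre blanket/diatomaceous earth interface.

Resistance network (inner→outer):
  R'_brass = ln(0.0715/0.0608)/(2πk) = 0.1621/(2π·95.1) = 2.713×10^-4 m·K/W
  R'_ceramic fibre blanket = ln(0.129/0.0715)/(2πk) = 0.5901/(2π·0.0749) = 1.254 m·K/W
  R'_diatomaceous earth = ln(0.191/0.129)/(2πk) = 0.3925/(2π·0.114) = 0.5479 m·K/W
ΣR = 2.713×10^-4 + 1.254 + 0.5479 = 1.802 m·K/W
Q' = ΔT/ΣR = (482 K − 289.7 K)/1.802 = 106.7 W/m
From the inner boundary to the ceramic fibre blanket/diatomaceous earth interface, ΣR_partial = 1.254 m·K/W.
T_interface = T_in − Q'·ΣR_partial = 482 K − (106.7)(1.254) = 348.2 K

T = 348.2 K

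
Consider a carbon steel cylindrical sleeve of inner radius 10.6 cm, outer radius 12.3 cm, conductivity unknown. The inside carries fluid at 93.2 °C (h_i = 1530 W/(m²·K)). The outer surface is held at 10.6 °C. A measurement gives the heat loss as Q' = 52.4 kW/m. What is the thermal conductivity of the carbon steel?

ΣR = ΔT/Q' = |93.2 − 10.6|/52400 = 0.001576 m·K/W
Known resistances:
  R'_conv,in = 1/(2πr h) = 1/(2π·0.106·1530) = 9.813×10^-4 m·K/W
R_carbon steel = ΣR − ΣR_known = 0.001576 − 9.813×10^-4 = 5.947×10^-4 m·K/W
ln(r₂/r₁)/(2πk) = 5.947×10^-4 ⇒ k = 0.1487/(2π·5.947×10^-4) = 39.8 W/m·K

k = 39.8 W/m·K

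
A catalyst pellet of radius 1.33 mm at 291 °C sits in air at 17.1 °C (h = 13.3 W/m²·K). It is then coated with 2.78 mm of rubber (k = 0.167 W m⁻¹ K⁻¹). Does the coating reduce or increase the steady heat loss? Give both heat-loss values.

Critical radius for a sphere: r_cr = 2k/h = 0.0251 m = 2.51 cm.
Outer radius after coating: r₂ = 0.00133 + 0.00278 = 0.00411 m.
Since r₁ < r_cr and r₂ ≤ r_cr, the coating moves toward the maximum at r_cr — heat loss rises.
Bare: R = 1/(4πr₁²h) = 3382 K/W; Q = 273.9/3382 = 0.0810 W.
Coated: R = R_cond + R_conv = 596.5 K/W; Q = 273.9/596.5 = 0.459 W.

increases: 0.0810 → 0.459 W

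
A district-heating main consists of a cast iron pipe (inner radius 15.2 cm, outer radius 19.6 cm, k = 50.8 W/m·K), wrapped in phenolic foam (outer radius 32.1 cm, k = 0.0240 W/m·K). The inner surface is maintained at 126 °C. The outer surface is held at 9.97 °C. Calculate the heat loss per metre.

Series thermal resistances, inner to outer:
  R'_cast iron = ln(0.196/0.152)/(2πk) = 0.2542/(2π·50.8) = 7.965×10^-4 m·K/W
  R'_phenolic foam = ln(0.321/0.196)/(2πk) = 0.4933/(2π·0.0240) = 3.271 m·K/W
ΣR = 7.965×10^-4 + 3.271 = 3.272 m·K/W
Q' = ΔT/ΣR = (126 °C − 9.97 °C)/3.272 = 35.5 W/m

Q' = 35.5 W/m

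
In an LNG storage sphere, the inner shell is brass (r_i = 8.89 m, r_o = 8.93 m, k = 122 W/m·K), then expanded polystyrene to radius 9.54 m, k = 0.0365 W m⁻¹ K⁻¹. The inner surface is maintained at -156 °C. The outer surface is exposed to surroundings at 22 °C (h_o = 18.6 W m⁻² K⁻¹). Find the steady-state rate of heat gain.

Resistance network (inner→outer):
  R_brass = (1/8.89 − 1/8.93)/(4πk) = 5.039×10^-4/(4π·122) = 3.287×10^-7 K/W
  R_expanded polystyrene = (1/8.93 − 1/9.54)/(4πk) = 0.007160/(4π·0.0365) = 0.01561 K/W
  R_conv,out = 1/(4πr²h) = 1/(4π·9.54²·18.6) = 4.701×10^-5 K/W
ΣR = 3.287×10^-7 + 0.01561 + 4.701×10^-5 = 0.01566 K/W
Q = ΔT/ΣR = (-156 °C − 22 °C)/0.01566 = -11400 W
(Negative Q ⇒ heat flows inward; heat gain = 11400 W.)

Q = 11.4 kW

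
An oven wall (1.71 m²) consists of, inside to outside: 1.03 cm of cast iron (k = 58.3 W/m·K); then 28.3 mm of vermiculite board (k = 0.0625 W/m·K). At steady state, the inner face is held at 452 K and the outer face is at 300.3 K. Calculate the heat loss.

Q = 573 W

Series thermal resistances, inner to outer:
  R_cast iron = L/(kA) = 0.0103/(58.3·1.71) = 1.033×10^-4 K/W
  R_vermiculite board = L/(kA) = 0.0283/(0.0625·1.71) = 0.2648 K/W
ΣR = 1.033×10^-4 + 0.2648 = 0.2649 K/W
Q = ΔT/ΣR = (452 K − 300.3 K)/0.2649 = 573 W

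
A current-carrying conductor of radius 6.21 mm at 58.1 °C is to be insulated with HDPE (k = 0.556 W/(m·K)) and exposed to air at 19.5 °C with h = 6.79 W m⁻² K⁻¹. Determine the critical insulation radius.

r_cr = 8.19 cm

For a cylinder, r_cr = k_ins/h = 0.556/6.79 = 0.0819 m = 8.19 cm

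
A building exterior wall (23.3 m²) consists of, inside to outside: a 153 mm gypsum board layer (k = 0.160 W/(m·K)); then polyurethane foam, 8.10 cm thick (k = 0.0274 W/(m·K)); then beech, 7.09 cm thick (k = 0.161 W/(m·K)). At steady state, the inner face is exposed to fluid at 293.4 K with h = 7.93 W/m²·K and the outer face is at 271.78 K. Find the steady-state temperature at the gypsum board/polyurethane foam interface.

T = 288.2 K

Resistance network (inner→outer):
  R_conv,in = 1/(hA) = 1/(7.93·23.3) = 0.005412 K/W
  R_gypsum board = L/(kA) = 0.153/(0.160·23.3) = 0.04104 K/W
  R_polyurethane foam = L/(kA) = 0.0810/(0.0274·23.3) = 0.1269 K/W
  R_beech = L/(kA) = 0.0709/(0.161·23.3) = 0.01890 K/W
ΣR = 0.005412 + 0.04104 + 0.1269 + 0.01890 = 0.1923 K/W
Q = ΔT/ΣR = (293.4 K − 271.78 K)/0.1923 = 112.4 W
From the inner boundary to the gypsum board/polyurethane foam interface, ΣR_partial = 0.04645 K/W.
T_interface = T_in − Q·ΣR_partial = 293.4 K − (112.4)(0.04645) = 288.2 K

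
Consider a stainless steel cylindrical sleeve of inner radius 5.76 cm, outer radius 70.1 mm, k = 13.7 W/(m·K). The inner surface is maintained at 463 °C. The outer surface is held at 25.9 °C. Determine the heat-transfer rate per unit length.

Q' = 1.92×10^5 W/m

Q' = 2πk·ΔT/ln(r₂/r₁) = 2π × 13.7 × 437.1 / ln(0.0701/0.0576) = 1.92×10^5 W/m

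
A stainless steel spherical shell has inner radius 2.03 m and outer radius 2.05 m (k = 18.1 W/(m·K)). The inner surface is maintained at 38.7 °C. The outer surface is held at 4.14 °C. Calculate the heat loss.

Q = 1.64×10^6 W

Q = 4πk·ΔT/(1/r₁ − 1/r₂) = 4π × 18.1 × 34.56 / (1/2.03 − 1/2.05) = 1.64×10^6 W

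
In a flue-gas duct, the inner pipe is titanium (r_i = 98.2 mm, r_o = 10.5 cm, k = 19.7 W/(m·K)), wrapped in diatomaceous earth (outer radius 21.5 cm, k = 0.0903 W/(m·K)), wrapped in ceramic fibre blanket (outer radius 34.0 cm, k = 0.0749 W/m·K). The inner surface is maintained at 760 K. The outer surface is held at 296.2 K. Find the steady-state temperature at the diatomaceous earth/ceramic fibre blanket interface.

Resistance network (inner→outer):
  R'_titanium = ln(0.105/0.0982)/(2πk) = 0.06695/(2π·19.7) = 5.409×10^-4 m·K/W
  R'_diatomaceous earth = ln(0.215/0.105)/(2πk) = 0.7167/(2π·0.0903) = 1.263 m·K/W
  R'_ceramic fibre blanket = ln(0.340/0.215)/(2πk) = 0.4583/(2π·0.0749) = 0.9739 m·K/W
ΣR = 5.409×10^-4 + 1.263 + 0.9739 = 2.237 m·K/W
Q' = ΔT/ΣR = (760 K − 296.2 K)/2.237 = 207.3 W/m
From the inner boundary to the diatomaceous earth/ceramic fibre blanket interface, ΣR_partial = 1.264 m·K/W.
T_interface = T_in − Q'·ΣR_partial = 760 K − (207.3)(1.264) = 498 K

T = 498 K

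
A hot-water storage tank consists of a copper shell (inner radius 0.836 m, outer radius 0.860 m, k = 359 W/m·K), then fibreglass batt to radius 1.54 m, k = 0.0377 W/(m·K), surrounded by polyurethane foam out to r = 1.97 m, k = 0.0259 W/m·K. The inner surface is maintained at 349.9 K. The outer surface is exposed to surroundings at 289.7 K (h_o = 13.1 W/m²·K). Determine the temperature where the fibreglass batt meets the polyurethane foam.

T = 307.0 K

Series thermal resistances, inner to outer:
  R_copper = (1/0.836 − 1/0.860)/(4πk) = 0.03338/(4π·359) = 7.399×10^-6 K/W
  R_fibreglass batt = (1/0.860 − 1/1.54)/(4πk) = 0.5134/(4π·0.0377) = 1.084 K/W
  R_polyurethane foam = (1/1.54 − 1/1.97)/(4πk) = 0.1417/(4π·0.0259) = 0.4355 K/W
  R_conv,out = 1/(4πr²h) = 1/(4π·1.97²·13.1) = 0.001565 K/W
ΣR = 7.399×10^-6 + 1.084 + 0.4355 + 0.001565 = 1.521 K/W
Q = ΔT/ΣR = (349.9 K − 289.7 K)/1.521 = 39.58 W
From the inner boundary to the fibreglass batt/polyurethane foam interface, ΣR_partial = 1.084 K/W.
T_interface = T_in − Q·ΣR_partial = 349.9 K − (39.58)(1.084) = 307.0 K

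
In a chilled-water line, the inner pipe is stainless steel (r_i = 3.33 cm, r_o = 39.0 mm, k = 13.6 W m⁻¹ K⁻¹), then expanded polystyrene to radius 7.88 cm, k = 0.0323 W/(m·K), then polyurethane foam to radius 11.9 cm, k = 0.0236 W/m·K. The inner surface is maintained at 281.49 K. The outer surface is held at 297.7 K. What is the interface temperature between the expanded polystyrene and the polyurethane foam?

T = 290.5 K

Series thermal resistances, inner to outer:
  R'_stainless steel = ln(0.0390/0.0333)/(2πk) = 0.1580/(2π·13.6) = 0.001849 m·K/W
  R'_expanded polystyrene = ln(0.0788/0.0390)/(2πk) = 0.7034/(2π·0.0323) = 3.466 m·K/W
  R'_polyurethane foam = ln(0.119/0.0788)/(2πk) = 0.4122/(2π·0.0236) = 2.780 m·K/W
ΣR = 0.001849 + 3.466 + 2.780 = 6.248 m·K/W
Q' = ΔT/ΣR = (281.49 K − 297.7 K)/6.248 = -2.594 W/m
From the inner boundary to the expanded polystyrene/polyurethane foam interface, ΣR_partial = 3.468 m·K/W.
T_interface = T_in − Q'·ΣR_partial = 281.49 K − (-2.594)(3.468) = 290.5 K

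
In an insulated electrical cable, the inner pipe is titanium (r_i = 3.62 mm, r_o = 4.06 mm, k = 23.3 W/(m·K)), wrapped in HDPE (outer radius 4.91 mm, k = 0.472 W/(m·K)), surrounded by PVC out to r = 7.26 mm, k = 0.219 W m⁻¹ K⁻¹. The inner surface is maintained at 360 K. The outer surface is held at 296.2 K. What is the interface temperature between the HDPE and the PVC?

Treat each layer as a resistance in series:
  R'_titanium = ln(0.00406/0.00362)/(2πk) = 0.1147/(2π·23.3) = 7.835×10^-4 m·K/W
  R'_HDPE = ln(0.00491/0.00406)/(2πk) = 0.1901/(2π·0.472) = 0.06410 m·K/W
  R'_PVC = ln(0.00726/0.00491)/(2πk) = 0.3911/(2π·0.219) = 0.2842 m·K/W
ΣR = 7.835×10^-4 + 0.06410 + 0.2842 = 0.3491 m·K/W
Q' = ΔT/ΣR = (360 K − 296.2 K)/0.3491 = 182.8 W/m
From the inner boundary to the HDPE/PVC interface, ΣR_partial = 0.06488 m·K/W.
T_interface = T_in − Q'·ΣR_partial = 360 K − (182.8)(0.06488) = 348.1 K

T = 348.1 K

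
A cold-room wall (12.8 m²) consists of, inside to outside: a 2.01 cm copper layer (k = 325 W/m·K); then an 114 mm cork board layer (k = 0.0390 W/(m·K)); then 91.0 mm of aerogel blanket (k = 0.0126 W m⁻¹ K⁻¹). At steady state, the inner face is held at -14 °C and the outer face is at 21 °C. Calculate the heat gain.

Treat each layer as a resistance in series:
  R_copper = L/(kA) = 0.0201/(325·12.8) = 4.832×10^-6 K/W
  R_cork board = L/(kA) = 0.114/(0.0390·12.8) = 0.2284 K/W
  R_aerogel blanket = L/(kA) = 0.0910/(0.0126·12.8) = 0.5642 K/W
ΣR = 4.832×10^-6 + 0.2284 + 0.5642 = 0.7926 K/W
Q = ΔT/ΣR = (-14 °C − 21 °C)/0.7926 = -44.2 W
(Negative Q ⇒ heat flows inward; heat gain = 44.2 W.)

Q = 44.2 W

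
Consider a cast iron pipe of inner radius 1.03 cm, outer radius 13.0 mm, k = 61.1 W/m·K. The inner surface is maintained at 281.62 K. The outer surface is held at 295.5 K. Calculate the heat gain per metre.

Q' = 22.9 kW/m

Q' = 2πk·ΔT/ln(r₂/r₁) = 2π × 61.1 × 13.88 / ln(0.0130/0.0103) = 22900 W/m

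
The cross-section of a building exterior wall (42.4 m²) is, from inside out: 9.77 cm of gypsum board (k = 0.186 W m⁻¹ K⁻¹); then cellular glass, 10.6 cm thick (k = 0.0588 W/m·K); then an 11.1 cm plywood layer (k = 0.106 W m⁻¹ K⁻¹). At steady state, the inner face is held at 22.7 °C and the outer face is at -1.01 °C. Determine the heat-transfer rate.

Q = 298 W

Treat each layer as a resistance in series:
  R_gypsum board = L/(kA) = 0.0977/(0.186·42.4) = 0.01239 K/W
  R_cellular glass = L/(kA) = 0.106/(0.0588·42.4) = 0.04252 K/W
  R_plywood = L/(kA) = 0.111/(0.106·42.4) = 0.02470 K/W
ΣR = 0.01239 + 0.04252 + 0.02470 = 0.07961 K/W
Q = ΔT/ΣR = (22.7 °C − -1.01 °C)/0.07961 = 298 W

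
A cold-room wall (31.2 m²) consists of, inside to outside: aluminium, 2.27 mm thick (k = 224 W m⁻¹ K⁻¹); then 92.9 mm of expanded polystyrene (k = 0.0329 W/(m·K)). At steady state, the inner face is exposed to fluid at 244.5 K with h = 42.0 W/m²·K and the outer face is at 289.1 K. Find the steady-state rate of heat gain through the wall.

Q = 489 W

Series thermal resistances, inner to outer:
  R_conv,in = 1/(hA) = 1/(42.0·31.2) = 7.631×10^-4 K/W
  R_aluminium = L/(kA) = 0.00227/(224·31.2) = 3.248×10^-7 K/W
  R_expanded polystyrene = L/(kA) = 0.0929/(0.0329·31.2) = 0.09050 K/W
ΣR = 7.631×10^-4 + 3.248×10^-7 + 0.09050 = 0.09126 K/W
Q = ΔT/ΣR = (244.5 K − 289.1 K)/0.09126 = -489 W
(Negative Q ⇒ heat flows inward; heat gain = 489 W.)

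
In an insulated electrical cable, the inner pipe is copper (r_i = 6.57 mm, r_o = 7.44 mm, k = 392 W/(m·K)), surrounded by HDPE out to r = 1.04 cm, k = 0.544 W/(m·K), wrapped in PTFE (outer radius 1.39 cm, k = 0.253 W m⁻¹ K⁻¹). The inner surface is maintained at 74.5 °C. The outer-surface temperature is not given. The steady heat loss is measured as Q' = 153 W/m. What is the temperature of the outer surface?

Series resistances:
  R'_copper = ln(0.00744/0.00657)/(2πk) = 0.1244/(2π·392) = 5.049×10^-5 m·K/W
  R'_HDPE = ln(0.0104/0.00744)/(2πk) = 0.3349/(2π·0.544) = 0.09799 m·K/W
  R'_PTFE = ln(0.0139/0.0104)/(2πk) = 0.2901/(2π·0.253) = 0.1825 m·K/W
ΣR = 0.2805 m·K/W
ΔT = Q'·ΣR = 153 × 0.2805 = 42.92 K
Heat flows outward, so T_out = T_in − ΔT = 74.5 − 42.92 = 31.6 °C

T_out = 31.6 °C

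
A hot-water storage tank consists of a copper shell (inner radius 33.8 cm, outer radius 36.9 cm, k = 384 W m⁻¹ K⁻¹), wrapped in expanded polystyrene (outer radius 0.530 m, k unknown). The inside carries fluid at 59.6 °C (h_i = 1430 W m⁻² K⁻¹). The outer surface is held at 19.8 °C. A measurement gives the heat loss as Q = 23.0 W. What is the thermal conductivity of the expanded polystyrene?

ΣR = ΔT/Q = |59.6 − 19.8|/23.0 = 1.730 K/W
Known resistances:
  R_conv,in = 1/(4πr²h) = 1/(4π·0.338²·1430) = 4.871×10^-4 K/W
  R_copper = (1/0.338 − 1/0.369)/(4πk) = 0.2486/(4π·384) = 5.151×10^-5 K/W
R_expanded polystyrene = ΣR − ΣR_known = 1.730 − 5.386×10^-4 = 1.729 K/W
(1/r₁−1/r₂)/(4πk) = 1.729 ⇒ k = 0.8232/(4π·1.729) = 0.0379 W/m·K

k = 0.0379 W/m·K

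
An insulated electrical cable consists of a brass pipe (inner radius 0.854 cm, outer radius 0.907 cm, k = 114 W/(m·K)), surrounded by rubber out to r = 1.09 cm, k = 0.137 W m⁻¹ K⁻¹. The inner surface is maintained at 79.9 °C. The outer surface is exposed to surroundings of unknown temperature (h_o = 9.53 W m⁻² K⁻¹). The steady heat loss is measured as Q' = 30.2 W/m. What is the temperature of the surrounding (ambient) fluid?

T_out = 27.2 °C

Series resistances:
  R'_brass = ln(0.00907/0.00854)/(2πk) = 0.06021/(2π·114) = 8.406×10^-5 m·K/W
  R'_rubber = ln(0.0109/0.00907)/(2πk) = 0.1838/(2π·0.137) = 0.2135 m·K/W
  R'_conv,out = 1/(2πr h) = 1/(2π·0.0109·9.53) = 1.532 m·K/W
ΣR = 1.746 m·K/W
ΔT = Q'·ΣR = 30.2 × 1.746 = 52.73 K
Heat flows outward, so T_out = T_in − ΔT = 79.9 − 52.73 = 27.2 °C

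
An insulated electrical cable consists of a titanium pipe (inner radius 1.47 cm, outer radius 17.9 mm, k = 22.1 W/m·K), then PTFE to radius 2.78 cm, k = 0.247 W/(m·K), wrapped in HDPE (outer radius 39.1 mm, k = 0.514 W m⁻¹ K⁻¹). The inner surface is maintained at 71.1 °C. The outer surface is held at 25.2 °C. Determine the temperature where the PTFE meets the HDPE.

T = 37.6 °C

Treat each layer as a resistance in series:
  R'_titanium = ln(0.0179/0.0147)/(2πk) = 0.1970/(2π·22.1) = 0.001418 m·K/W
  R'_PTFE = ln(0.0278/0.0179)/(2πk) = 0.4402/(2π·0.247) = 0.2837 m·K/W
  R'_HDPE = ln(0.0391/0.0278)/(2πk) = 0.3411/(2π·0.514) = 0.1056 m·K/W
ΣR = 0.001418 + 0.2837 + 0.1056 = 0.3907 m·K/W
Q' = ΔT/ΣR = (71.1 °C − 25.2 °C)/0.3907 = 117.5 W/m
From the inner boundary to the PTFE/HDPE interface, ΣR_partial = 0.2851 m·K/W.
T_interface = T_in − Q'·ΣR_partial = 71.1 °C − (117.5)(0.2851) = 37.6 °C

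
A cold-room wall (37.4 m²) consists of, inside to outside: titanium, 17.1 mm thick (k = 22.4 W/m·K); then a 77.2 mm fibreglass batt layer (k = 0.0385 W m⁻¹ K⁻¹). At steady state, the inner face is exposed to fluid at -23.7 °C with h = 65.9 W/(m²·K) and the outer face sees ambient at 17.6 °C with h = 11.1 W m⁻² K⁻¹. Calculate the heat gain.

Series thermal resistances, inner to outer:
  R_conv,in = 1/(hA) = 1/(65.9·37.4) = 4.057×10^-4 K/W
  R_titanium = L/(kA) = 0.0171/(22.4·37.4) = 2.041×10^-5 K/W
  R_fibreglass batt = L/(kA) = 0.0772/(0.0385·37.4) = 0.05361 K/W
  R_conv,out = 1/(hA) = 1/(11.1·37.4) = 0.002409 K/W
ΣR = 4.057×10^-4 + 2.041×10^-5 + 0.05361 + 0.002409 = 0.05645 K/W
Q = ΔT/ΣR = (-23.7 °C − 17.6 °C)/0.05645 = -732 W
(Negative Q ⇒ heat flows inward; heat gain = 732 W.)

Q = 732 W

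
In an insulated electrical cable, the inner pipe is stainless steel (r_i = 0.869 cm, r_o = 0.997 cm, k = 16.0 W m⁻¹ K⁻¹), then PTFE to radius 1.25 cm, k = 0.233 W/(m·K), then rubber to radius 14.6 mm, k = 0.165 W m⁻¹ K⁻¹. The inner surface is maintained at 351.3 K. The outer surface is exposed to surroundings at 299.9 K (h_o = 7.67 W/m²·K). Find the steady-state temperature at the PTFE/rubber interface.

T = 346.7 K

Treat each layer as a resistance in series:
  R'_stainless steel = ln(0.00997/0.00869)/(2πk) = 0.1374/(2π·16.0) = 0.001367 m·K/W
  R'_PTFE = ln(0.0125/0.00997)/(2πk) = 0.2261/(2π·0.233) = 0.1545 m·K/W
  R'_rubber = ln(0.0146/0.0125)/(2πk) = 0.1553/(2π·0.165) = 0.1498 m·K/W
  R'_conv,out = 1/(2πr h) = 1/(2π·0.0146·7.67) = 1.421 m·K/W
ΣR = 0.001367 + 0.1545 + 0.1498 + 1.421 = 1.727 m·K/W
Q' = ΔT/ΣR = (351.3 K − 299.9 K)/1.727 = 29.76 W/m
From the inner boundary to the PTFE/rubber interface, ΣR_partial = 0.1559 m·K/W.
T_interface = T_in − Q'·ΣR_partial = 351.3 K − (29.76)(0.1559) = 346.7 K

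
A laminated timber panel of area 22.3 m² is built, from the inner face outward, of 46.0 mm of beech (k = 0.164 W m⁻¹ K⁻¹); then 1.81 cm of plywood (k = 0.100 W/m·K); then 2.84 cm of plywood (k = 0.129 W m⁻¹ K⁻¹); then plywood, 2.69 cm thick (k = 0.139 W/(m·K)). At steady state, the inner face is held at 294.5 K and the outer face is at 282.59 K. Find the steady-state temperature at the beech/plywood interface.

T = 290.7 K

Resistance network (inner→outer):
  R_beech = L/(kA) = 0.0460/(0.164·22.3) = 0.01258 K/W
  R_plywood = L/(kA) = 0.0181/(0.100·22.3) = 0.008117 K/W
  R_plywood = L/(kA) = 0.0284/(0.129·22.3) = 0.009872 K/W
  R_plywood = L/(kA) = 0.0269/(0.139·22.3) = 0.008678 K/W
ΣR = 0.01258 + 0.008117 + 0.009872 + 0.008678 = 0.03925 K/W
Q = ΔT/ΣR = (294.5 K − 282.59 K)/0.03925 = 303.4 W
From the inner boundary to the beech/plywood interface, ΣR_partial = 0.01258 K/W.
T_interface = T_in − Q·ΣR_partial = 294.5 K − (303.4)(0.01258) = 290.7 K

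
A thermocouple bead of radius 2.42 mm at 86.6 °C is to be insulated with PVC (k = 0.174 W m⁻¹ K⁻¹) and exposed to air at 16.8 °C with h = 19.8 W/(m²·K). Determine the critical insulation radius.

For a sphere, r_cr = 2k_ins/h = 2·0.174/19.8 = 0.0176 m = 1.76 cm

r_cr = 1.76 cm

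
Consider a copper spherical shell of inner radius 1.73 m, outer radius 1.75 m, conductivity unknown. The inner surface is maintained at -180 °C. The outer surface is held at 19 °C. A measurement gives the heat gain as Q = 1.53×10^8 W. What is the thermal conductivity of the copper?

k = 404 W/m·K

ΣR = ΔT/Q = |-180 − 19|/1.53×10^8 = 1.301×10^-6 K/W
(1/r₁−1/r₂)/(4πk) = 1.301×10^-6 ⇒ k = 0.006606/(4π·1.301×10^-6) = 404 W/m·K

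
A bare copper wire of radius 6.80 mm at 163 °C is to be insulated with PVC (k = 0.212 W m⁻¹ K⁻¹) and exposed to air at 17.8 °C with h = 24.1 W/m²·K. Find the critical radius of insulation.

For a cylinder, r_cr = k_ins/h = 0.212/24.1 = 0.00880 m = 0.880 cm

r_cr = 0.880 cm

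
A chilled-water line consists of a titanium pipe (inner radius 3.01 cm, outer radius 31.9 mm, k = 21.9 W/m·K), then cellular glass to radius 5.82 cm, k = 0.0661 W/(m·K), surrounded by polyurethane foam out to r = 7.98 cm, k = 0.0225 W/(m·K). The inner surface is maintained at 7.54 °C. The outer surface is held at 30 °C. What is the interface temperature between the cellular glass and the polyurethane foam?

T = 16.4 °C

Series thermal resistances, inner to outer:
  R'_titanium = ln(0.0319/0.0301)/(2πk) = 0.05808/(2π·21.9) = 4.221×10^-4 m·K/W
  R'_cellular glass = ln(0.0582/0.0319)/(2πk) = 0.6013/(2π·0.0661) = 1.448 m·K/W
  R'_polyurethane foam = ln(0.0798/0.0582)/(2πk) = 0.3156/(2π·0.0225) = 2.233 m·K/W
ΣR = 4.221×10^-4 + 1.448 + 2.233 = 3.681 m·K/W
Q' = ΔT/ΣR = (7.54 °C − 30 °C)/3.681 = -6.102 W/m
From the inner boundary to the cellular glass/polyurethane foam interface, ΣR_partial = 1.448 m·K/W.
T_interface = T_in − Q'·ΣR_partial = 7.54 °C − (-6.102)(1.448) = 16.4 °C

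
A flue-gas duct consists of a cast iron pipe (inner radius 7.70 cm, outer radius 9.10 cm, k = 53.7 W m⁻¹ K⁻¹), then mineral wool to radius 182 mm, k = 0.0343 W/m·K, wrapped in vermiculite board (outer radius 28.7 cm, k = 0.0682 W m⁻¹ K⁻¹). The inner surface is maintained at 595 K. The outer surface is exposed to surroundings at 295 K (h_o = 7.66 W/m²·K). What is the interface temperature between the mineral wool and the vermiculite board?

T = 373 K

Resistance network (inner→outer):
  R'_cast iron = ln(0.0910/0.0770)/(2πk) = 0.1671/(2π·53.7) = 4.951×10^-4 m·K/W
  R'_mineral wool = ln(0.182/0.0910)/(2πk) = 0.6931/(2π·0.0343) = 3.216 m·K/W
  R'_vermiculite board = ln(0.287/0.182)/(2πk) = 0.4555/(2π·0.0682) = 1.063 m·K/W
  R'_conv,out = 1/(2πr h) = 1/(2π·0.287·7.66) = 0.07240 m·K/W
ΣR = 4.951×10^-4 + 3.216 + 1.063 + 0.07240 = 4.352 m·K/W
Q' = ΔT/ΣR = (595 K − 295 K)/4.352 = 68.93 W/m
From the inner boundary to the mineral wool/vermiculite board interface, ΣR_partial = 3.216 m·K/W.
T_interface = T_in − Q'·ΣR_partial = 595 K − (68.93)(3.216) = 373 K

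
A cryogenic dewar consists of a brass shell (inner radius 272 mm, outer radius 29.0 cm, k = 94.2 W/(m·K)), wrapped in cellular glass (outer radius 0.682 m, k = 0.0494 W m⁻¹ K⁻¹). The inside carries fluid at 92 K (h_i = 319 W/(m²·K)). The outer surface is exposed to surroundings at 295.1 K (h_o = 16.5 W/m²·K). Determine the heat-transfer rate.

Q = 63.3 W

Treat each layer as a resistance in series:
  R_conv,in = 1/(4πr²h) = 1/(4π·0.272²·319) = 0.003372 K/W
  R_brass = (1/0.272 − 1/0.290)/(4πk) = 0.2282/(4π·94.2) = 1.928×10^-4 K/W
  R_cellular glass = (1/0.290 − 1/0.682)/(4πk) = 1.982/(4π·0.0494) = 3.193 K/W
  R_conv,out = 1/(4πr²h) = 1/(4π·0.682²·16.5) = 0.01037 K/W
ΣR = 0.003372 + 1.928×10^-4 + 3.193 + 0.01037 = 3.207 K/W
Q = ΔT/ΣR = (92 K − 295.1 K)/3.207 = -63.3 W
(Negative Q ⇒ heat flows inward; heat gain = 63.3 W.)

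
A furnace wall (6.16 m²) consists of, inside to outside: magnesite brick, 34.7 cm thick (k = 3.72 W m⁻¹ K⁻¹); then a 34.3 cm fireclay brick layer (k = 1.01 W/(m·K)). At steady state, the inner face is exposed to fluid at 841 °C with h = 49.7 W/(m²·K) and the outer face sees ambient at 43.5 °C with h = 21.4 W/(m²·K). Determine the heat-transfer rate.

Q = 9.83 kW

Resistance network (inner→outer):
  R_conv,in = 1/(hA) = 1/(49.7·6.16) = 0.003266 K/W
  R_magnesite brick = L/(kA) = 0.347/(3.72·6.16) = 0.01514 K/W
  R_fireclay brick = L/(kA) = 0.343/(1.01·6.16) = 0.05513 K/W
  R_conv,out = 1/(hA) = 1/(21.4·6.16) = 0.007586 K/W
ΣR = 0.003266 + 0.01514 + 0.05513 + 0.007586 = 0.08112 K/W
Q = ΔT/ΣR = (841 °C − 43.5 °C)/0.08112 = 9830 W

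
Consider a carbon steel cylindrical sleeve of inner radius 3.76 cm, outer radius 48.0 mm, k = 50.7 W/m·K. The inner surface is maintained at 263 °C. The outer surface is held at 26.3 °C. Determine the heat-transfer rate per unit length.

Q' = 3.09×10^5 W/m

Q' = 2πk·ΔT/ln(r₂/r₁) = 2π × 50.7 × 236.7 / ln(0.0480/0.0376) = 3.09×10^5 W/m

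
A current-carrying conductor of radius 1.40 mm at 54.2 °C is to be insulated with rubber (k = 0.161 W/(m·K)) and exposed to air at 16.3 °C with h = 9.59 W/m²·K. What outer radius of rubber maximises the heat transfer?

For a cylinder, r_cr = k_ins/h = 0.161/9.59 = 0.0168 m = 1.68 cm

r_cr = 1.68 cm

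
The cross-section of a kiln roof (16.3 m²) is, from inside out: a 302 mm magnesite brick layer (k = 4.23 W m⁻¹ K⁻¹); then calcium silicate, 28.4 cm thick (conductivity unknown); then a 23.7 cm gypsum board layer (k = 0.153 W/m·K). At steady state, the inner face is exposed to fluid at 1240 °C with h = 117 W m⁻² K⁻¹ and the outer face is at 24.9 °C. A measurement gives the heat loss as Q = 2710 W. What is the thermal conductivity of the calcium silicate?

ΣR = ΔT/Q = |1240 − 24.9|/2710 = 0.4484 K/W
Known resistances:
  R_conv,in = 1/(hA) = 1/(117·16.3) = 5.244×10^-4 K/W
  R_magnesite brick = L/(kA) = 0.302/(4.23·16.3) = 0.004380 K/W
  R_gypsum board = L/(kA) = 0.237/(0.153·16.3) = 0.09503 K/W
R_calcium silicate = ΣR − ΣR_known = 0.4484 − 0.09993 = 0.3485 K/W
L/(kA) = 0.3485 ⇒ k = 0.284/(0.3485·16.3) = 0.0500 W/m·K

k = 0.0500 W/m·K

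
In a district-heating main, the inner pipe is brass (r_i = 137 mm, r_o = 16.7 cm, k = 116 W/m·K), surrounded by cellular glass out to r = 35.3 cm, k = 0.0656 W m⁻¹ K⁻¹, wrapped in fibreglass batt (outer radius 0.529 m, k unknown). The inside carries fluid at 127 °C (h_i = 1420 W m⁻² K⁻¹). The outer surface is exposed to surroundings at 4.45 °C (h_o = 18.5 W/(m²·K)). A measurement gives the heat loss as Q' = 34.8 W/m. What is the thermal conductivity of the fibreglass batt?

k = 0.0381 W/m·K

ΣR = ΔT/Q' = |127 − 4.45|/34.8 = 3.522 m·K/W
Known resistances:
  R'_conv,in = 1/(2πr h) = 1/(2π·0.137·1420) = 8.181×10^-4 m·K/W
  R'_brass = ln(0.167/0.137)/(2πk) = 0.1980/(2π·116) = 2.717×10^-4 m·K/W
  R'_cellular glass = ln(0.353/0.167)/(2πk) = 0.7485/(2π·0.0656) = 1.816 m·K/W
  R'_conv,out = 1/(2πr h) = 1/(2π·0.529·18.5) = 0.01626 m·K/W
R_fibreglass batt = ΣR − ΣR_known = 3.522 − 1.833 = 1.689 m·K/W
ln(r₂/r₁)/(2πk) = 1.689 ⇒ k = 0.4045/(2π·1.689) = 0.0381 W/m·K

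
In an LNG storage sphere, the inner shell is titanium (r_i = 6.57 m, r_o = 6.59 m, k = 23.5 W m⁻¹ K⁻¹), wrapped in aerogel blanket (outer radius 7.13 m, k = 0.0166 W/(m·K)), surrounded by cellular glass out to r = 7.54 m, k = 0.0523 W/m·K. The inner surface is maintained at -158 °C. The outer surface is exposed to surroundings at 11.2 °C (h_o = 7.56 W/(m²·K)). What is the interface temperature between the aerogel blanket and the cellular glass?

T = -18.6 °C

Treat each layer as a resistance in series:
  R_titanium = (1/6.57 − 1/6.59)/(4πk) = 4.619×10^-4/(4π·23.5) = 1.564×10^-6 K/W
  R_aerogel blanket = (1/6.59 − 1/7.13)/(4πk) = 0.01149/(4π·0.0166) = 0.05509 K/W
  R_cellular glass = (1/7.13 − 1/7.54)/(4πk) = 0.007626/(4π·0.0523) = 0.01160 K/W
  R_conv,out = 1/(4πr²h) = 1/(4π·7.54²·7.56) = 1.852×10^-4 K/W
ΣR = 1.564×10^-6 + 0.05509 + 0.01160 + 1.852×10^-4 = 0.06688 K/W
Q = ΔT/ΣR = (-158 °C − 11.2 °C)/0.06688 = -2530 W
From the inner boundary to the aerogel blanket/cellular glass interface, ΣR_partial = 0.05509 K/W.
T_interface = T_in − Q·ΣR_partial = -158 °C − (-2530)(0.05509) = -18.6 °C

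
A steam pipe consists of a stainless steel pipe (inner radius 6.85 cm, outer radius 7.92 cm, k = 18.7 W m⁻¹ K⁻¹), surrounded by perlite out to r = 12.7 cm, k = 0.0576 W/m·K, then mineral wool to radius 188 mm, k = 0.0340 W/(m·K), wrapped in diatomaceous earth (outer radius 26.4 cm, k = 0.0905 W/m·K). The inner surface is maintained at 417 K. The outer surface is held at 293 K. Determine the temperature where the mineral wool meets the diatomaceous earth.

Treat each layer as a resistance in series:
  R'_stainless steel = ln(0.0792/0.0685)/(2πk) = 0.1451/(2π·18.7) = 0.001235 m·K/W
  R'_perlite = ln(0.127/0.0792)/(2πk) = 0.4722/(2π·0.0576) = 1.305 m·K/W
  R'_mineral wool = ln(0.188/0.127)/(2πk) = 0.3923/(2π·0.0340) = 1.836 m·K/W
  R'_diatomaceous earth = ln(0.264/0.188)/(2πk) = 0.3395/(2π·0.0905) = 0.5971 m·K/W
ΣR = 0.001235 + 1.305 + 1.836 + 0.5971 = 3.739 m·K/W
Q' = ΔT/ΣR = (417 K − 293 K)/3.739 = 33.16 W/m
From the inner boundary to the mineral wool/diatomaceous earth interface, ΣR_partial = 3.142 m·K/W.
T_interface = T_in − Q'·ΣR_partial = 417 K − (33.16)(3.142) = 312.8 K

T = 312.8 K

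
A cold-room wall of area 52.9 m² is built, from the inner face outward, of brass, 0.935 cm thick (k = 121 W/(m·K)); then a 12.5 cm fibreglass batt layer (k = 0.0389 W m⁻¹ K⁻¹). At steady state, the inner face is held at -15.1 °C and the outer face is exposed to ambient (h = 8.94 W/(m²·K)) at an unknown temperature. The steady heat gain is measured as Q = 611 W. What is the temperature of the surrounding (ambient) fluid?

T_out = 23.3 °C

Sum the resistances:
  R_brass = L/(kA) = 0.00935/(121·52.9) = 1.461×10^-6 K/W
  R_fibreglass batt = L/(kA) = 0.125/(0.0389·52.9) = 0.06074 K/W
  R_conv,out = 1/(hA) = 1/(8.94·52.9) = 0.002114 K/W
ΣR = 0.06286 K/W
ΔT = Q·ΣR = 611 × 0.06286 = 38.41 K
Heat flows inward, so T_out = T_in + ΔT = -15.1 + 38.41 = 23.3 °C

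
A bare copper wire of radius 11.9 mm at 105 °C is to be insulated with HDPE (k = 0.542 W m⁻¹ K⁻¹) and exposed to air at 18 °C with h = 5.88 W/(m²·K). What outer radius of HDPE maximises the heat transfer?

r_cr = 9.22 cm

For a cylinder, r_cr = k_ins/h = 0.542/5.88 = 0.0922 m = 9.22 cm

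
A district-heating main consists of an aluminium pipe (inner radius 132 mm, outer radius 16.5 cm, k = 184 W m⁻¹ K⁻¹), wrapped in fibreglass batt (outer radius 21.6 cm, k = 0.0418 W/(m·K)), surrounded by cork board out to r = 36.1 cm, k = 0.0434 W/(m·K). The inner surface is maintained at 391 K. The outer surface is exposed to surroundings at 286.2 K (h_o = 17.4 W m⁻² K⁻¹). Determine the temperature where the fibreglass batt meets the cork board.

T = 354.4 K

Series thermal resistances, inner to outer:
  R'_aluminium = ln(0.165/0.132)/(2πk) = 0.2231/(2π·184) = 1.930×10^-4 m·K/W
  R'_fibreglass batt = ln(0.216/0.165)/(2πk) = 0.2693/(2π·0.0418) = 1.025 m·K/W
  R'_cork board = ln(0.361/0.216)/(2πk) = 0.5136/(2π·0.0434) = 1.883 m·K/W
  R'_conv,out = 1/(2πr h) = 1/(2π·0.361·17.4) = 0.02534 m·K/W
ΣR = 1.930×10^-4 + 1.025 + 1.883 + 0.02534 = 2.934 m·K/W
Q' = ΔT/ΣR = (391 K − 286.2 K)/2.934 = 35.72 W/m
From the inner boundary to the fibreglass batt/cork board interface, ΣR_partial = 1.025 m·K/W.
T_interface = T_in − Q'·ΣR_partial = 391 K − (35.72)(1.025) = 354.4 K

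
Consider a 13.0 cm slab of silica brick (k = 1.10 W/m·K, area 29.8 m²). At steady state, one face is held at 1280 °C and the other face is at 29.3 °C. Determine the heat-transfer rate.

Q = 315 kW

Q = kA·ΔT/L = 1.10 × 29.8 × |1280 °C − 29.3 °C| / 0.130 = 3.15×10^5 W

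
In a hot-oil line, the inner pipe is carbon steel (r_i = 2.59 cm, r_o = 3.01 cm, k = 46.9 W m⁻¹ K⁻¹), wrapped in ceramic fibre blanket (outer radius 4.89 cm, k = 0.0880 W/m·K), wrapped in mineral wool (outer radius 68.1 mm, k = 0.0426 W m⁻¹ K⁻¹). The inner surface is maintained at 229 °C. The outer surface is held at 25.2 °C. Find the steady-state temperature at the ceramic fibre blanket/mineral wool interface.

T = 144 °C

Series thermal resistances, inner to outer:
  R'_carbon steel = ln(0.0301/0.0259)/(2πk) = 0.1503/(2π·46.9) = 5.100×10^-4 m·K/W
  R'_ceramic fibre blanket = ln(0.0489/0.0301)/(2πk) = 0.4853/(2π·0.0880) = 0.8776 m·K/W
  R'_mineral wool = ln(0.0681/0.0489)/(2πk) = 0.3312/(2π·0.0426) = 1.237 m·K/W
ΣR = 5.100×10^-4 + 0.8776 + 1.237 = 2.115 m·K/W
Q' = ΔT/ΣR = (229 °C − 25.2 °C)/2.115 = 96.36 W/m
From the inner boundary to the ceramic fibre blanket/mineral wool interface, ΣR_partial = 0.8781 m·K/W.
T_interface = T_in − Q'·ΣR_partial = 229 °C − (96.36)(0.8781) = 144 °C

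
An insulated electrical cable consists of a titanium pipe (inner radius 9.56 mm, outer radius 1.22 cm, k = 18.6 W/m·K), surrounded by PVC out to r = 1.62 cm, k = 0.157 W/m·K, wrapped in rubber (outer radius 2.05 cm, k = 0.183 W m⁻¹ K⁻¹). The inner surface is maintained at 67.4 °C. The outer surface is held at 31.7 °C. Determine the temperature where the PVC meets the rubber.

T = 46.5 °C

Treat each layer as a resistance in series:
  R'_titanium = ln(0.0122/0.00956)/(2πk) = 0.2438/(2π·18.6) = 0.002087 m·K/W
  R'_PVC = ln(0.0162/0.0122)/(2πk) = 0.2836/(2π·0.157) = 0.2875 m·K/W
  R'_rubber = ln(0.0205/0.0162)/(2πk) = 0.2354/(2π·0.183) = 0.2047 m·K/W
ΣR = 0.002087 + 0.2875 + 0.2047 = 0.4943 m·K/W
Q' = ΔT/ΣR = (67.4 °C − 31.7 °C)/0.4943 = 72.22 W/m
From the inner boundary to the PVC/rubber interface, ΣR_partial = 0.2896 m·K/W.
T_interface = T_in − Q'·ΣR_partial = 67.4 °C − (72.22)(0.2896) = 46.5 °C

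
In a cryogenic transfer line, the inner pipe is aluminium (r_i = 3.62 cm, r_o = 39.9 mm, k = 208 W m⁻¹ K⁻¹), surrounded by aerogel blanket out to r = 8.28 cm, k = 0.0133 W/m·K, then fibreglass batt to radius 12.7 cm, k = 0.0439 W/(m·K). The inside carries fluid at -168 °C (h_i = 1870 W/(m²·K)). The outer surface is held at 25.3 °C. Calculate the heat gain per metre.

Q' = 18.8 W/m

Treat each layer as a resistance in series:
  R'_conv,in = 1/(2πr h) = 1/(2π·0.0362·1870) = 0.002351 m·K/W
  R'_aluminium = ln(0.0399/0.0362)/(2πk) = 0.09732/(2π·208) = 7.446×10^-5 m·K/W
  R'_aerogel blanket = ln(0.0828/0.0399)/(2πk) = 0.7301/(2π·0.0133) = 8.736 m·K/W
  R'_fibreglass batt = ln(0.127/0.0828)/(2πk) = 0.4278/(2π·0.0439) = 1.551 m·K/W
ΣR = 0.002351 + 7.446×10^-5 + 8.736 + 1.551 = 10.29 m·K/W
Q' = ΔT/ΣR = (-168 °C − 25.3 °C)/10.29 = -18.8 W/m
(Negative Q' ⇒ heat flows inward; heat gain = 18.8 W/m.)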